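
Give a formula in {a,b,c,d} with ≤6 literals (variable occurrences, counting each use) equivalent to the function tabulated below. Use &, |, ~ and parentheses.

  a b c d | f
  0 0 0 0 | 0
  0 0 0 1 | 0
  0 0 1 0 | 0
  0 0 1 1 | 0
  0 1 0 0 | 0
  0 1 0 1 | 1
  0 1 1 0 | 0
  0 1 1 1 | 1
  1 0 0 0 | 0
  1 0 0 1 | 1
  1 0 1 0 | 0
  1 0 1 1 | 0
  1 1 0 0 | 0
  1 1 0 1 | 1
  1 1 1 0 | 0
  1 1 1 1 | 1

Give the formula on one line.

(((a & ~c) | b) & d)

  ~c = 1100110011001100
  (a & ~c) = 0000000011001100
  ((a & ~c) | b) = 0000111111001111
  (((a & ~c) | b) & d) = 0000010101000101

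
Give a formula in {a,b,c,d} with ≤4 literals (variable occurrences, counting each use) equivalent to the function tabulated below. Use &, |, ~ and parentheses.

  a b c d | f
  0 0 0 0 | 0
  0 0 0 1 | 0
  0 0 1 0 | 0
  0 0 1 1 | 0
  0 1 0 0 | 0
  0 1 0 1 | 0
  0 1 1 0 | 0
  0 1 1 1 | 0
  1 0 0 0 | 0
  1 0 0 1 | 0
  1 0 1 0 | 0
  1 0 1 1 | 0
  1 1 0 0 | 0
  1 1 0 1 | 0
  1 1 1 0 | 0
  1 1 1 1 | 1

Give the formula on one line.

  (c & b) = 0000001100000011
  ((c & b) & a) = 0000000000000011
  (d & ((c & b) & a)) = 0000000000000001

(d & ((c & b) & a))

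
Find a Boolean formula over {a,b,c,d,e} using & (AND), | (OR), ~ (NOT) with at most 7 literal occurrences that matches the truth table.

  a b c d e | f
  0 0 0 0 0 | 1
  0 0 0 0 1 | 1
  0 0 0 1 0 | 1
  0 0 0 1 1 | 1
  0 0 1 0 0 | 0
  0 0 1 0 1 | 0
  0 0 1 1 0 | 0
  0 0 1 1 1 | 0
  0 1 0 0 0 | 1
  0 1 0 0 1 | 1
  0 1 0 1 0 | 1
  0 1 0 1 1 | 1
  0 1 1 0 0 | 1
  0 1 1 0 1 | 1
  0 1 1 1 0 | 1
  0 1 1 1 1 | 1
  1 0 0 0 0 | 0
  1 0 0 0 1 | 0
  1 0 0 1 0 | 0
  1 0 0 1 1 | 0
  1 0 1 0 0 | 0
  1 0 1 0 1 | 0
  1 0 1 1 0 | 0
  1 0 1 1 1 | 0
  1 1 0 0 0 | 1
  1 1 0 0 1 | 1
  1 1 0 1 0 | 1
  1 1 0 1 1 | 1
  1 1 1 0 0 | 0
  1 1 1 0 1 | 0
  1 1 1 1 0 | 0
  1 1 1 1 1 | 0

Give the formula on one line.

  ~c = 11110000111100001111000011110000
  ~a = 11111111111111110000000000000000
  (~c | ~a) = 11111111111111111111000011110000
  (b | ~a) = 11111111111111110000000011111111
  (~c & (b | ~a)) = 11110000111100000000000011110000
  ((~c & (b | ~a)) | b) = 11110000111111110000000011111111
  ((~c | ~a) & ((~c & (b | ~a)) | b)) = 11110000111111110000000011110000

((~c | ~a) & ((~c & (b | ~a)) | b))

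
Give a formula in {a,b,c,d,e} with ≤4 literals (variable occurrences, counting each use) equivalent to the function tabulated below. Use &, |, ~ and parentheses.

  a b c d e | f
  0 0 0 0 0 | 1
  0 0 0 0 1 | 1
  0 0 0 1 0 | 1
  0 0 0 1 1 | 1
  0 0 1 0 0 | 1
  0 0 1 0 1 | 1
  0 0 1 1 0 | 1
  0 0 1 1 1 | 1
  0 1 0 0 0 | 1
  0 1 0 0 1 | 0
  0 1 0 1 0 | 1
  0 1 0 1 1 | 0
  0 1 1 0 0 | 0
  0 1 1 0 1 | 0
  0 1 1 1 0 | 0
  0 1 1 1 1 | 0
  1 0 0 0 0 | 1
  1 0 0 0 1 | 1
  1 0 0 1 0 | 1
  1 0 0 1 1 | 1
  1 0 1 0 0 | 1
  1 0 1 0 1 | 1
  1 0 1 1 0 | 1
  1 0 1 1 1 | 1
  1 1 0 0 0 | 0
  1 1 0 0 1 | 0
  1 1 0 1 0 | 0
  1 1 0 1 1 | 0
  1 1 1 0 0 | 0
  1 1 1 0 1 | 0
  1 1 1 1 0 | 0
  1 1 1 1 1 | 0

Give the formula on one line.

(~b | (~a & (~c & ~e)))

  ~b = 11111111000000001111111100000000
  ~a = 11111111111111110000000000000000
  ~c = 11110000111100001111000011110000
  ~e = 10101010101010101010101010101010
  (~c & ~e) = 10100000101000001010000010100000
  (~a & (~c & ~e)) = 10100000101000000000000000000000
  (~b | (~a & (~c & ~e))) = 11111111101000001111111100000000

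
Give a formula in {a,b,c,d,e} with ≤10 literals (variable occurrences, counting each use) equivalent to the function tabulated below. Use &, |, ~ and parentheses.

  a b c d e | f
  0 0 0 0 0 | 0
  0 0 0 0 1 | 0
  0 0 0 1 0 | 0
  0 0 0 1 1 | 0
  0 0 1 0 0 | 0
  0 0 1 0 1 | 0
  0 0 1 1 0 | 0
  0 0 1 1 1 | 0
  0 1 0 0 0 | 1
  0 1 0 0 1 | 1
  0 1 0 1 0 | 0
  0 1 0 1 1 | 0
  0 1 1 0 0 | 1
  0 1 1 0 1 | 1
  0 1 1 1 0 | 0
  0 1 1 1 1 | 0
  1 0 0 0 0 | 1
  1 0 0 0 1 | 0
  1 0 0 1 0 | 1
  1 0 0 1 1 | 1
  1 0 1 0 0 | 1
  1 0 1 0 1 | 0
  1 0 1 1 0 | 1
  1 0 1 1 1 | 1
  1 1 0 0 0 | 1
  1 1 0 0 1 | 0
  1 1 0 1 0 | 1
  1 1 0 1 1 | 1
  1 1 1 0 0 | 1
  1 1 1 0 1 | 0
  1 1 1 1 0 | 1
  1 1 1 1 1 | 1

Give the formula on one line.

(((~e | d) & a) | ((~a | ~e) & (~d & ((e | ~a) & b))))

  ~e = 10101010101010101010101010101010
  (~e | d) = 10111011101110111011101110111011
  ((~e | d) & a) = 00000000000000001011101110111011
  ~a = 11111111111111110000000000000000
  (~a | ~e) = 11111111111111111010101010101010
  ~d = 11001100110011001100110011001100
  (e | ~a) = 11111111111111110101010101010101
  ((e | ~a) & b) = 00000000111111110000000001010101
  (~d & ((e | ~a) & b)) = 00000000110011000000000001000100
  ((~a | ~e) & (~d & ((e | ~a) & b))) = 00000000110011000000000000000000
  (((~e | d) & a) | ((~a | ~e) & (~d & ((e | ~a) & b)))) = 00000000110011001011101110111011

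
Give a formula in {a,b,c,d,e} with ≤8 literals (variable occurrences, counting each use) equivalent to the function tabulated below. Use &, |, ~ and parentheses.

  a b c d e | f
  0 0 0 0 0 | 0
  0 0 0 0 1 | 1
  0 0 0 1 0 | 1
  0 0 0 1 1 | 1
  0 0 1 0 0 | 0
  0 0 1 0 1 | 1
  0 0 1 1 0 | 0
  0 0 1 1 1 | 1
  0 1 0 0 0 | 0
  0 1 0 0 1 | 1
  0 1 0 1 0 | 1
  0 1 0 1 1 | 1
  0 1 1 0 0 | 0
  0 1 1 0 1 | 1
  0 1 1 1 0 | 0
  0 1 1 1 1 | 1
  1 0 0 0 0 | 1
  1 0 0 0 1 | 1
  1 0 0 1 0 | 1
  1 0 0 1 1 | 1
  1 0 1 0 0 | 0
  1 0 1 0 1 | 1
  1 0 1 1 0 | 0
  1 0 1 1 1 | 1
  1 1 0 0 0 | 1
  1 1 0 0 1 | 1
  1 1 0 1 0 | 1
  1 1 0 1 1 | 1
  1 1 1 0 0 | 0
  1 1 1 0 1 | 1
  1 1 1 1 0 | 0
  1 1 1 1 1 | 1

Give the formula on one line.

((~c | e) & ((~e & d) | (a | e)))

  ~c = 11110000111100001111000011110000
  (~c | e) = 11110101111101011111010111110101
  ~e = 10101010101010101010101010101010
  (~e & d) = 00100010001000100010001000100010
  (a | e) = 01010101010101011111111111111111
  ((~e & d) | (a | e)) = 01110111011101111111111111111111
  ((~c | e) & ((~e & d) | (a | e))) = 01110101011101011111010111110101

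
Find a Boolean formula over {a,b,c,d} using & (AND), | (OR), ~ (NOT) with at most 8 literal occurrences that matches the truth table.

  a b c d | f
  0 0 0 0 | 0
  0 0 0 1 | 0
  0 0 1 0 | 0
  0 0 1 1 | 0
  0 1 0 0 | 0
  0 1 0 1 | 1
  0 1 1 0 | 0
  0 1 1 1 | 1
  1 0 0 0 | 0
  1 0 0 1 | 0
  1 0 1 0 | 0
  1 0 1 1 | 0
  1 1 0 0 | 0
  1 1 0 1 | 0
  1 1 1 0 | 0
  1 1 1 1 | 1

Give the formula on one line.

  ~a = 1111111100000000
  ~d = 1010101010101010
  (c | ~d) = 1011101110111011
  (~a | (c | ~d)) = 1111111110111011
  (b & d) = 0000010100000101
  ((~a | (c | ~d)) & (b & d)) = 0000010100000001

((~a | (c | ~d)) & (b & d))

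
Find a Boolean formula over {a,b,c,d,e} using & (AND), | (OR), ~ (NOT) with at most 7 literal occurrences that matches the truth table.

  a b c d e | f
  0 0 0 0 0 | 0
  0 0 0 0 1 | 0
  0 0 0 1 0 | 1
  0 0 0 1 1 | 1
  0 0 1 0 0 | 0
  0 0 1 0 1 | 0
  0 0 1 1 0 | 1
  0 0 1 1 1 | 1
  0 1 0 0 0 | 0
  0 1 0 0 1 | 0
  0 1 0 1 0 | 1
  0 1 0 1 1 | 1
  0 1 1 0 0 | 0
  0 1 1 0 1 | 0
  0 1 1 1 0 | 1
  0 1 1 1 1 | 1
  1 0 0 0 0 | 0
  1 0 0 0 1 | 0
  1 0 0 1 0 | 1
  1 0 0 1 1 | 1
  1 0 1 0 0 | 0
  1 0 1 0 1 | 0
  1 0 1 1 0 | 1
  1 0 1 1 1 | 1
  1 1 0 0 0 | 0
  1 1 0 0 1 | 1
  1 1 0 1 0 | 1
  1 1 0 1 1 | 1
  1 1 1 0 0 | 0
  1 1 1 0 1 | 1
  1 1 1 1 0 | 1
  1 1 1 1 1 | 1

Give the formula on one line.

(d | (((d | a) & b) & (e & ~d)))

  (d | a) = 00110011001100111111111111111111
  ((d | a) & b) = 00000000001100110000000011111111
  ~d = 11001100110011001100110011001100
  (e & ~d) = 01000100010001000100010001000100
  (((d | a) & b) & (e & ~d)) = 00000000000000000000000001000100
  (d | (((d | a) & b) & (e & ~d))) = 00110011001100110011001101110111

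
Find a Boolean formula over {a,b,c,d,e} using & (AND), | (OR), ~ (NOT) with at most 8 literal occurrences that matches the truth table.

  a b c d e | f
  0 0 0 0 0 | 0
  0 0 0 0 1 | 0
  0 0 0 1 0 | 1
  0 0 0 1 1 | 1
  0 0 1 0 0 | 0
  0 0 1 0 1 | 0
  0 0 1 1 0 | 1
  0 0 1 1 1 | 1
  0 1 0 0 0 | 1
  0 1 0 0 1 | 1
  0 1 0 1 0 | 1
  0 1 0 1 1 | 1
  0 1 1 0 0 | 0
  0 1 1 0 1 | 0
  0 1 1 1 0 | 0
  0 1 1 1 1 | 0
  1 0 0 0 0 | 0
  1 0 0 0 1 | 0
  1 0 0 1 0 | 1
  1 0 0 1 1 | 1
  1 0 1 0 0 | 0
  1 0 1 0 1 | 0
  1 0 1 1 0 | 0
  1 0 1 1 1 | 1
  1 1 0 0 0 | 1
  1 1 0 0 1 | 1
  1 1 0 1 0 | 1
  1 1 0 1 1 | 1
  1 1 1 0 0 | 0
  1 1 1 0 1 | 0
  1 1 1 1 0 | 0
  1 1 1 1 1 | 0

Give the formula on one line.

  (b | d) = 00110011111111110011001111111111
  ~a = 11111111111111110000000000000000
  (e | ~a) = 11111111111111110101010101010101
  ~b = 11111111000000001111111100000000
  ((e | ~a) & ~b) = 11111111000000000101010100000000
  ~c = 11110000111100001111000011110000
  (((e | ~a) & ~b) | ~c) = 11111111111100001111010111110000
  ((b | d) & (((e | ~a) & ~b) | ~c)) = 00110011111100000011000111110000

((b | d) & (((e | ~a) & ~b) | ~c))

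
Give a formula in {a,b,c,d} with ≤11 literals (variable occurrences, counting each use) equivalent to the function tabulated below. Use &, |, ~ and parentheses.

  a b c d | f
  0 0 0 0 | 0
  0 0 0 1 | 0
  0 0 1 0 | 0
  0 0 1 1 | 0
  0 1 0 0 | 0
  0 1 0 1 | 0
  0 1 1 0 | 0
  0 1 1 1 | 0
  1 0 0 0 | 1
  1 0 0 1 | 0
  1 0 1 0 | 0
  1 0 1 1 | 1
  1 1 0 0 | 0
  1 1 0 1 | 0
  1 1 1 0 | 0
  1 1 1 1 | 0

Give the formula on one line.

((((~b | ~a) & a) & (c | (~b & ~d))) & (~c | (c & d)))

  ~b = 1111000011110000
  ~a = 1111111100000000
  (~b | ~a) = 1111111111110000
  ((~b | ~a) & a) = 0000000011110000
  ~d = 1010101010101010
  (~b & ~d) = 1010000010100000
  (c | (~b & ~d)) = 1011001110110011
  (((~b | ~a) & a) & (c | (~b & ~d))) = 0000000010110000
  ~c = 1100110011001100
  (c & d) = 0001000100010001
  (~c | (c & d)) = 1101110111011101
  ((((~b | ~a) & a) & (c | (~b & ~d))) & (~c | (c & d))) = 0000000010010000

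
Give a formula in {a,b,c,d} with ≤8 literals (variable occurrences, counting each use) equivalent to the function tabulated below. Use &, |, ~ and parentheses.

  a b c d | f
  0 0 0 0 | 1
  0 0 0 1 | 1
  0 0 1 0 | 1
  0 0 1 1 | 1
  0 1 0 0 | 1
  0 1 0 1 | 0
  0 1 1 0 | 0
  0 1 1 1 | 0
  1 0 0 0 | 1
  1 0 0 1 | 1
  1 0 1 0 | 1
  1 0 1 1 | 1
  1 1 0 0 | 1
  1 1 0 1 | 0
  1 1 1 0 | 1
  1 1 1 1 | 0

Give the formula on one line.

  ~c = 1100110011001100
  (a | ~c) = 1100110011111111
  (b | c) = 0011111100111111
  ~d = 1010101010101010
  ((b | c) & ~d) = 0010101000101010
  ((a | ~c) & ((b | c) & ~d)) = 0000100000101010
  ~b = 1111000011110000
  (((a | ~c) & ((b | c) & ~d)) | ~b) = 1111100011111010

(((a | ~c) & ((b | c) & ~d)) | ~b)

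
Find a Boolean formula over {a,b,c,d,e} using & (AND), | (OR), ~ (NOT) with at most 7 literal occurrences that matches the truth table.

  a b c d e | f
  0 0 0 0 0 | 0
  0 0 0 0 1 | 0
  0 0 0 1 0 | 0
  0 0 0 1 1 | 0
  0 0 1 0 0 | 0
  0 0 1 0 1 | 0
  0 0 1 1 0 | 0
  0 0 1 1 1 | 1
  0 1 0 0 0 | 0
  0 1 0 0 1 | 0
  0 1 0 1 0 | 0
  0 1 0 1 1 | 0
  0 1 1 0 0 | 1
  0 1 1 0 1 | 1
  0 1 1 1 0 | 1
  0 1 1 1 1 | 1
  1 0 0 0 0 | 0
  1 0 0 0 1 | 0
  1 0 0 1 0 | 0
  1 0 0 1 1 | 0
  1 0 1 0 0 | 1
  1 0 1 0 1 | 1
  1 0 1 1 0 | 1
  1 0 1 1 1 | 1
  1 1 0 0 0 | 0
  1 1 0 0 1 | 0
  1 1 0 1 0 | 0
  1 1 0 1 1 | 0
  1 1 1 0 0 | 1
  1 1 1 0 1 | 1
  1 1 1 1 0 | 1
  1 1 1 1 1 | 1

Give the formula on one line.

(c & (((d & e) | a) | (b | ~c)))

  (d & e) = 00010001000100010001000100010001
  ((d & e) | a) = 00010001000100011111111111111111
  ~c = 11110000111100001111000011110000
  (b | ~c) = 11110000111111111111000011111111
  (((d & e) | a) | (b | ~c)) = 11110001111111111111111111111111
  (c & (((d & e) | a) | (b | ~c))) = 00000001000011110000111100001111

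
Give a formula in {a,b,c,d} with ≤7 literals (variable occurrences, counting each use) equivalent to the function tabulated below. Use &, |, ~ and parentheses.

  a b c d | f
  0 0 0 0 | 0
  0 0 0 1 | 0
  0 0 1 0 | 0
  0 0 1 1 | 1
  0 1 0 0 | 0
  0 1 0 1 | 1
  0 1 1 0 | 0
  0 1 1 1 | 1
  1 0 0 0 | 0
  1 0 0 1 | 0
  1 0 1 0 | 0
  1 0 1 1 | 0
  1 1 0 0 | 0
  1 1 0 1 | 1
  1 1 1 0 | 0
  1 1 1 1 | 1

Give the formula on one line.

  ~a = 1111111100000000
  (c & ~a) = 0011001100000000
  (b | (c & ~a)) = 0011111100001111
  ((b | (c & ~a)) & d) = 0001010100000101

((b | (c & ~a)) & d)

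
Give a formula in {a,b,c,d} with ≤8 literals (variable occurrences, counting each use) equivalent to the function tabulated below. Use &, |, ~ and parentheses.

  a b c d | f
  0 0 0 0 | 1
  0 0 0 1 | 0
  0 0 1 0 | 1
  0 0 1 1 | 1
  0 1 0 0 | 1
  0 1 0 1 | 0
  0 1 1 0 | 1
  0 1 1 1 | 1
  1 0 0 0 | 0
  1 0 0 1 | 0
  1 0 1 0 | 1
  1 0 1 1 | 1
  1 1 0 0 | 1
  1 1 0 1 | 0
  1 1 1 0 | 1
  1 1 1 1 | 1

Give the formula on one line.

  (c | d) = 0111011101110111
  ~a = 1111111100000000
  ((c | d) | ~a) = 1111111101110111
  ~d = 1010101010101010
  (((c | d) | ~a) & ~d) = 1010101000100010
  (b & ~d) = 0000101000001010
  (c | (b & ~d)) = 0011101100111011
  ((((c | d) | ~a) & ~d) | (c | (b & ~d))) = 1011101100111011

((((c | d) | ~a) & ~d) | (c | (b & ~d)))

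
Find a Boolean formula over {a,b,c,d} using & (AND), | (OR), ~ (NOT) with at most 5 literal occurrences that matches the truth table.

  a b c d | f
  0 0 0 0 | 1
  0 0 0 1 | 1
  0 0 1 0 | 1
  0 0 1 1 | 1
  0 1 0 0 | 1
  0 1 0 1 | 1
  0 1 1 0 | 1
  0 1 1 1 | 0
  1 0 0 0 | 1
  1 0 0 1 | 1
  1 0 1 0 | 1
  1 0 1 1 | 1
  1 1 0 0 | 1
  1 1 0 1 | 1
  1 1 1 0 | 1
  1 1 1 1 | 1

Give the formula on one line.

  ~b = 1111000011110000
  (a | ~b) = 1111000011111111
  ~c = 1100110011001100
  ~d = 1010101010101010
  (~c | ~d) = 1110111011101110
  ((~c | ~d) | a) = 1110111011111111
  ((a | ~b) | ((~c | ~d) | a)) = 1111111011111111

((a | ~b) | ((~c | ~d) | a))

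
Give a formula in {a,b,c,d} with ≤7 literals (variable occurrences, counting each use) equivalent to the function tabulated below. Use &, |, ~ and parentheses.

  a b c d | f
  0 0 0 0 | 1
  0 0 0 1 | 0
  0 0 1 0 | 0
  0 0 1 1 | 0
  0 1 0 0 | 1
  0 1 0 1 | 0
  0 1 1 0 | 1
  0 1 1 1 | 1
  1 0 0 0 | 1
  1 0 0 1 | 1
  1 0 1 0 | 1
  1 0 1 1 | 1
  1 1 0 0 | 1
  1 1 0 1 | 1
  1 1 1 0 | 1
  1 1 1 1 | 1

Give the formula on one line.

((((a | b) | (a | ~c)) & (c | ~d)) | a)

  (a | b) = 0000111111111111
  ~c = 1100110011001100
  (a | ~c) = 1100110011111111
  ((a | b) | (a | ~c)) = 1100111111111111
  ~d = 1010101010101010
  (c | ~d) = 1011101110111011
  (((a | b) | (a | ~c)) & (c | ~d)) = 1000101110111011
  ((((a | b) | (a | ~c)) & (c | ~d)) | a) = 1000101111111111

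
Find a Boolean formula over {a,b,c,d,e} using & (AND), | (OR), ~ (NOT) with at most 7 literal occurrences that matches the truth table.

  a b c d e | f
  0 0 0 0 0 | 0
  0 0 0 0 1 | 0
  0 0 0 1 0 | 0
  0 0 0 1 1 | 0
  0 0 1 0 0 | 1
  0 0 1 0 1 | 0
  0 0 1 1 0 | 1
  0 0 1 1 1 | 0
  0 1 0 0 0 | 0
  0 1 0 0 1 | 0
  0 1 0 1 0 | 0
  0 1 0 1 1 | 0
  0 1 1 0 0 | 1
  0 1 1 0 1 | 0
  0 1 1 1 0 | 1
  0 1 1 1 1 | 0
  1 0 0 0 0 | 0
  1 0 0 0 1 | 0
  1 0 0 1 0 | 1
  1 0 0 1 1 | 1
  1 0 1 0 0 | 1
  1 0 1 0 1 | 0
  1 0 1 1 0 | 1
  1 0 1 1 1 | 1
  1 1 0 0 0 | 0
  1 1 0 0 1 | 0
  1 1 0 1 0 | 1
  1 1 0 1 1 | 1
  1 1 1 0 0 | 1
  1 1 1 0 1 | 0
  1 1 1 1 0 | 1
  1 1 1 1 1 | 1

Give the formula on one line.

((c & ~e) | (d & (~d | a)))

  ~e = 10101010101010101010101010101010
  (c & ~e) = 00001010000010100000101000001010
  ~d = 11001100110011001100110011001100
  (~d | a) = 11001100110011001111111111111111
  (d & (~d | a)) = 00000000000000000011001100110011
  ((c & ~e) | (d & (~d | a))) = 00001010000010100011101100111011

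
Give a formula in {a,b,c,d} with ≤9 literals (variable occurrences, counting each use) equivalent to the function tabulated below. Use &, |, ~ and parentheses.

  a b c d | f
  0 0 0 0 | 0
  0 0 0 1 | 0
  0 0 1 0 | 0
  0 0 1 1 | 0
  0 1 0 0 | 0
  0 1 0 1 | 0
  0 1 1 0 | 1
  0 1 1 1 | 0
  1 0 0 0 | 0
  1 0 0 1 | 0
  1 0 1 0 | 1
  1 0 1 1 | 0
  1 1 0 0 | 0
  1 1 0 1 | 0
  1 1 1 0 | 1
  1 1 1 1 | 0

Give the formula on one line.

  ~d = 1010101010101010
  (~d & c) = 0010001000100010
  ~a = 1111111100000000
  (b & ~a) = 0000111100000000
  (c & (b & ~a)) = 0000001100000000
  (~d & a) = 0000000010101010
  ((c & (b & ~a)) | (~d & a)) = 0000001110101010
  ((~d & c) & ((c & (b & ~a)) | (~d & a))) = 0000001000100010

((~d & c) & ((c & (b & ~a)) | (~d & a)))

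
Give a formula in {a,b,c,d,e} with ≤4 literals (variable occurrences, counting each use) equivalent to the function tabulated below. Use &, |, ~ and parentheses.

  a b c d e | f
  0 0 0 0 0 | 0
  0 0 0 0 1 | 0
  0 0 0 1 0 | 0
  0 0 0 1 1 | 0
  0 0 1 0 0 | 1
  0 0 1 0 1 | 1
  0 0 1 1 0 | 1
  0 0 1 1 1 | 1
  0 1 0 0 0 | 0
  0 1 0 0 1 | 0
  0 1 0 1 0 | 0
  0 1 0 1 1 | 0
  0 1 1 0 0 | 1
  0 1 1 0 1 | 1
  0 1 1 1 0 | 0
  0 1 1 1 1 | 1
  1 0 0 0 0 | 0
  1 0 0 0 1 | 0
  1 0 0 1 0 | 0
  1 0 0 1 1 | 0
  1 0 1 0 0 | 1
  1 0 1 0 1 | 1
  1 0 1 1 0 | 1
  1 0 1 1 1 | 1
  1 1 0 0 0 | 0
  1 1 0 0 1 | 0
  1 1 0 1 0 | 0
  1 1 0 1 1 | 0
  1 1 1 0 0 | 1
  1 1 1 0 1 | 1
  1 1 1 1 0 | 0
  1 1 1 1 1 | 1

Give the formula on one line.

(c & ((e | ~b) | ~d))

  ~b = 11111111000000001111111100000000
  (e | ~b) = 11111111010101011111111101010101
  ~d = 11001100110011001100110011001100
  ((e | ~b) | ~d) = 11111111110111011111111111011101
  (c & ((e | ~b) | ~d)) = 00001111000011010000111100001101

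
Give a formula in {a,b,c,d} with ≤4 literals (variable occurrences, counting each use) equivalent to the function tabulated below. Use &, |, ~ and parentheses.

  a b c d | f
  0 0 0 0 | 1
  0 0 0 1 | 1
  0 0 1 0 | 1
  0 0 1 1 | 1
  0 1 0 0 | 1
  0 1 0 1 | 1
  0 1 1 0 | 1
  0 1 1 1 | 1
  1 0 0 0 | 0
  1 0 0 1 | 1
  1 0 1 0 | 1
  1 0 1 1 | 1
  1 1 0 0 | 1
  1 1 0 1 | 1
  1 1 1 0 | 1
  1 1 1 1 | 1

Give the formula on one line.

(~a | (b | (d | c)))

  ~a = 1111111100000000
  (d | c) = 0111011101110111
  (b | (d | c)) = 0111111101111111
  (~a | (b | (d | c))) = 1111111101111111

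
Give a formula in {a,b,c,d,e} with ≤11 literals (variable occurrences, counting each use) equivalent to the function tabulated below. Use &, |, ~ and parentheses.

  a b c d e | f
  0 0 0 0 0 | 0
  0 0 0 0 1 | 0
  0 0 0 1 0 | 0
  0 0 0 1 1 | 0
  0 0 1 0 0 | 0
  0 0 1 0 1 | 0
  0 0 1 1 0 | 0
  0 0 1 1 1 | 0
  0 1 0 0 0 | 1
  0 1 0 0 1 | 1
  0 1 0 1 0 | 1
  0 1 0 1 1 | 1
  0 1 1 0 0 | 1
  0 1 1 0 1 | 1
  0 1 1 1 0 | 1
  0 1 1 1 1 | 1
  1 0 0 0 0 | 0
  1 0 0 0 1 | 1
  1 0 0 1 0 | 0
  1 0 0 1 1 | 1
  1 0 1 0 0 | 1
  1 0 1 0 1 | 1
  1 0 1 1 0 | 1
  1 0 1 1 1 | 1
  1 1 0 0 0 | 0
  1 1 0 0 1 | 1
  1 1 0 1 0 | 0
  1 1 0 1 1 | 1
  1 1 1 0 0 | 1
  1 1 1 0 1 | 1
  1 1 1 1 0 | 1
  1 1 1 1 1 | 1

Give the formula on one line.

((b | a) & (((e & (a | (c & ~a))) | c) | ~a))

  (b | a) = 00000000111111111111111111111111
  ~a = 11111111111111110000000000000000
  (c & ~a) = 00001111000011110000000000000000
  (a | (c & ~a)) = 00001111000011111111111111111111
  (e & (a | (c & ~a))) = 00000101000001010101010101010101
  ((e & (a | (c & ~a))) | c) = 00001111000011110101111101011111
  (((e & (a | (c & ~a))) | c) | ~a) = 11111111111111110101111101011111
  ((b | a) & (((e & (a | (c & ~a))) | c) | ~a)) = 00000000111111110101111101011111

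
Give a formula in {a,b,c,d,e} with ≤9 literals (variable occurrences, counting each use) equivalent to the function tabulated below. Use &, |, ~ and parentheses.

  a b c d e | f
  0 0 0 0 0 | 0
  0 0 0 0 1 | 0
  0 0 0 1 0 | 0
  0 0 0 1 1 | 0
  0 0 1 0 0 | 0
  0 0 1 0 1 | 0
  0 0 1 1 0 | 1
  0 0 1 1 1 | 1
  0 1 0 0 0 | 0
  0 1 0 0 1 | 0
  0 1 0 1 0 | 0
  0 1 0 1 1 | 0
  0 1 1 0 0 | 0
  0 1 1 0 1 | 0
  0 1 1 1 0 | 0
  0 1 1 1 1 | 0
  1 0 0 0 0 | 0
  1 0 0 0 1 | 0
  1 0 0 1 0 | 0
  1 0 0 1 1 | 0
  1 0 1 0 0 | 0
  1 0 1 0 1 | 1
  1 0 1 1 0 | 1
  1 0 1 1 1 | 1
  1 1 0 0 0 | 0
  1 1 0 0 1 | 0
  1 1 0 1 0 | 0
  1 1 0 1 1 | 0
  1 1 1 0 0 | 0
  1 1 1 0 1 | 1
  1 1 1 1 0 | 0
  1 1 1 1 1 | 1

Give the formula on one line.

((c & (~b & d)) | ((c & a) & (e & a)))

  ~b = 11111111000000001111111100000000
  (~b & d) = 00110011000000000011001100000000
  (c & (~b & d)) = 00000011000000000000001100000000
  (c & a) = 00000000000000000000111100001111
  (e & a) = 00000000000000000101010101010101
  ((c & a) & (e & a)) = 00000000000000000000010100000101
  ((c & (~b & d)) | ((c & a) & (e & a))) = 00000011000000000000011100000101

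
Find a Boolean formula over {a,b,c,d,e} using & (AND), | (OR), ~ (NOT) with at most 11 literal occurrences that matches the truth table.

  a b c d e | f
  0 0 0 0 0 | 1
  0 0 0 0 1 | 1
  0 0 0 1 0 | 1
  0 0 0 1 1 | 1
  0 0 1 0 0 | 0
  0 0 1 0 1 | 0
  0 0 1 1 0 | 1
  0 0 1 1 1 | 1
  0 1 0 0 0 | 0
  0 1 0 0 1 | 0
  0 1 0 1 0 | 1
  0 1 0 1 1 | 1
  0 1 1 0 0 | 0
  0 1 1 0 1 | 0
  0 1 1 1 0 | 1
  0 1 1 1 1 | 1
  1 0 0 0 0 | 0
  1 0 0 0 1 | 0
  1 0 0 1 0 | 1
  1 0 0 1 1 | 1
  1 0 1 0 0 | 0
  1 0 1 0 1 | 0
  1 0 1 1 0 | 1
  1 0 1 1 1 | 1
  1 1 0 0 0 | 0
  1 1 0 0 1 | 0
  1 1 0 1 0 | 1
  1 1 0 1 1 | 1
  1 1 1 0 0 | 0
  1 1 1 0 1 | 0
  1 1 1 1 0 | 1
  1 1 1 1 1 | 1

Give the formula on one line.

  ~b = 11111111000000001111111100000000
  ~e = 10101010101010101010101010101010
  (~b | ~e) = 11111111101010101111111110101010
  ~a = 11111111111111110000000000000000
  (d | ~a) = 11111111111111110011001100110011
  ((~b | ~e) & (d | ~a)) = 11111111101010100011001100100010
  ~c = 11110000111100001111000011110000
  (((~b | ~e) & (d | ~a)) & ~c) = 11110000101000000011000000100000
  (d | (((~b | ~e) & (d | ~a)) & ~c)) = 11110011101100110011001100110011
  (~b | d) = 11111111001100111111111100110011
  ((~b | d) | c) = 11111111001111111111111100111111
  ((d | (((~b | ~e) & (d | ~a)) & ~c)) & ((~b | d) | c)) = 11110011001100110011001100110011

((d | (((~b | ~e) & (d | ~a)) & ~c)) & ((~b | d) | c))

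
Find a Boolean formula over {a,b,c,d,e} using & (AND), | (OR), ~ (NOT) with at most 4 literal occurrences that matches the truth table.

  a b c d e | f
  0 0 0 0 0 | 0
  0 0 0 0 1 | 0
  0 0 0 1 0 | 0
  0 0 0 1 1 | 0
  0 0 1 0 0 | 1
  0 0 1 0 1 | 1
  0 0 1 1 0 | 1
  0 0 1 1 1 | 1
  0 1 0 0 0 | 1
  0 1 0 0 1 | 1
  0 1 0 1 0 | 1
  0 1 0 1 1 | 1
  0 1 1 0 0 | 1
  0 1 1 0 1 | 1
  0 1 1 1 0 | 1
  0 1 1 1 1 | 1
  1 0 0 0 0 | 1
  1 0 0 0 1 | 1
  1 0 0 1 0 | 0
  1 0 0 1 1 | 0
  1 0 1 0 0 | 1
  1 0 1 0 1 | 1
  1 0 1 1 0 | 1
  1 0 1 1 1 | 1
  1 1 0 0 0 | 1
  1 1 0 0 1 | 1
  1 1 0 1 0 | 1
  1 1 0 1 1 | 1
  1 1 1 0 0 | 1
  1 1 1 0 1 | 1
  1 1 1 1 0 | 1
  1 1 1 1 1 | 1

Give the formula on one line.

  ~d = 11001100110011001100110011001100
  (a & ~d) = 00000000000000001100110011001100
  (b | c) = 00001111111111110000111111111111
  ((a & ~d) | (b | c)) = 00001111111111111100111111111111

((a & ~d) | (b | c))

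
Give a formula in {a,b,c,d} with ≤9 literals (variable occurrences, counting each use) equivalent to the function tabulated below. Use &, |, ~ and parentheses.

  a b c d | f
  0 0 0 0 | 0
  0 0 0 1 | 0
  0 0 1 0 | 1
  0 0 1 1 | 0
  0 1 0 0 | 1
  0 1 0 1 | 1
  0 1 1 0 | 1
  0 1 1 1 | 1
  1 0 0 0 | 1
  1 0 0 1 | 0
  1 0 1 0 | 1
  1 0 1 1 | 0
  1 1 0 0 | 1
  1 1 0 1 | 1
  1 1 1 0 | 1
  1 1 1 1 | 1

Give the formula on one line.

  ~d = 1010101010101010
  (~d | b) = 1010111110101111
  ~c = 1100110011001100
  (~c | a) = 1100110011111111
  (b & (~c | a)) = 0000110000001111
  ~b = 1111000011110000
  (~b & a) = 0000000011110000
  ((b & (~c | a)) | (~b & a)) = 0000110011111111
  (((b & (~c | a)) | (~b & a)) | c) = 0011111111111111
  ((~d | b) & (((b & (~c | a)) | (~b & a)) | c)) = 0010111110101111

((~d | b) & (((b & (~c | a)) | (~b & a)) | c))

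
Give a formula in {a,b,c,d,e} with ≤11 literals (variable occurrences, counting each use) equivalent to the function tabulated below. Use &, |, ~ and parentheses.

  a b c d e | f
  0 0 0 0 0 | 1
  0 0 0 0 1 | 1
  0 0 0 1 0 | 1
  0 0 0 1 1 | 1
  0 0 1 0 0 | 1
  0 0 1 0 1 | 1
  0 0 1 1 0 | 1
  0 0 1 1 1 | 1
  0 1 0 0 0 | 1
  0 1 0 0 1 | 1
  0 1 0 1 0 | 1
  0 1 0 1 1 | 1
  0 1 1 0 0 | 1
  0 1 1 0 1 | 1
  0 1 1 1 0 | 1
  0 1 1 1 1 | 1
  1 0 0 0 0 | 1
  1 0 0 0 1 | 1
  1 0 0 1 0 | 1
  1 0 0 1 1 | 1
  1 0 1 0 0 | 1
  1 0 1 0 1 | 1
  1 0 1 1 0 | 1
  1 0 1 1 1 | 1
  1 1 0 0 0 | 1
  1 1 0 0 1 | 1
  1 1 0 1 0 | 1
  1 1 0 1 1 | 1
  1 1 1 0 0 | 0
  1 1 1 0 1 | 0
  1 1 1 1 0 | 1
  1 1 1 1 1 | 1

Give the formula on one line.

  ~a = 11111111111111110000000000000000
  (~a | d) = 11111111111111110011001100110011
  ~c = 11110000111100001111000011110000
  (a | ~c) = 11110000111100001111111111111111
  ~b = 11111111000000001111111100000000
  ~d = 11001100110011001100110011001100
  (~b & ~d) = 11001100000000001100110000000000
  ((~b & ~d) | ~a) = 11111111111111111100110000000000
  ((a | ~c) & ((~b & ~d) | ~a)) = 11110000111100001100110000000000
  (((a | ~c) & ((~b & ~d) | ~a)) | ~c) = 11110000111100001111110011110000
  ((~a | d) | (((a | ~c) & ((~b & ~d) | ~a)) | ~c)) = 11111111111111111111111111110011

((~a | d) | (((a | ~c) & ((~b & ~d) | ~a)) | ~c))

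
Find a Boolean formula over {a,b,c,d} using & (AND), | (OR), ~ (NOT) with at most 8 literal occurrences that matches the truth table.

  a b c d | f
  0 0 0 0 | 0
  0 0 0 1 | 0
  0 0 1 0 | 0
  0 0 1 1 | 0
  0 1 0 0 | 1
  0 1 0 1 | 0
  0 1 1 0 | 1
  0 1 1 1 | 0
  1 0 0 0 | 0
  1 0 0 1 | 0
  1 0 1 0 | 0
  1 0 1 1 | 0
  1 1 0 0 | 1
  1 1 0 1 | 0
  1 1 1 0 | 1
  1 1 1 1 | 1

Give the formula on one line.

((b & (c & (a | ~c))) | (b & ~d))

  ~c = 1100110011001100
  (a | ~c) = 1100110011111111
  (c & (a | ~c)) = 0000000000110011
  (b & (c & (a | ~c))) = 0000000000000011
  ~d = 1010101010101010
  (b & ~d) = 0000101000001010
  ((b & (c & (a | ~c))) | (b & ~d)) = 0000101000001011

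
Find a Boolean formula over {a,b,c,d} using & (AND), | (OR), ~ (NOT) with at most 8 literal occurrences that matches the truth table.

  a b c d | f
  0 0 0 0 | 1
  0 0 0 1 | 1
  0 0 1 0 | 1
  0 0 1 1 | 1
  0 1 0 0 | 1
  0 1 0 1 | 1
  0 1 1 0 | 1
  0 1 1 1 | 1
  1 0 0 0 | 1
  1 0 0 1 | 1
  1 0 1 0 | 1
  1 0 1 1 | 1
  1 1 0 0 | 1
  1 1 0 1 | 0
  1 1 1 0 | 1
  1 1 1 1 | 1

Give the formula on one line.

((~d | c) | (((c & ~a) | (a & ~b)) | ~a))

  ~d = 1010101010101010
  (~d | c) = 1011101110111011
  ~a = 1111111100000000
  (c & ~a) = 0011001100000000
  ~b = 1111000011110000
  (a & ~b) = 0000000011110000
  ((c & ~a) | (a & ~b)) = 0011001111110000
  (((c & ~a) | (a & ~b)) | ~a) = 1111111111110000
  ((~d | c) | (((c & ~a) | (a & ~b)) | ~a)) = 1111111111111011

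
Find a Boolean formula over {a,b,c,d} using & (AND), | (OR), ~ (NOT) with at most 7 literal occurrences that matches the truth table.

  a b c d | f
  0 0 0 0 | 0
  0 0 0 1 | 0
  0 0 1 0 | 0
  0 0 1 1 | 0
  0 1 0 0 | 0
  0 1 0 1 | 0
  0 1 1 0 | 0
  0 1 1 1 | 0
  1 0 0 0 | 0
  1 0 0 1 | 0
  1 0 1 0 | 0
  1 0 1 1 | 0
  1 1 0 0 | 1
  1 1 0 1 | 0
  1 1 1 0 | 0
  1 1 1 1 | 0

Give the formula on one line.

  ~c = 1100110011001100
  (d | a) = 0101010111111111
  (b & (d | a)) = 0000010100001111
  ~d = 1010101010101010
  ((b & (d | a)) & ~d) = 0000000000001010
  (~c & ((b & (d | a)) & ~d)) = 0000000000001000

(~c & ((b & (d | a)) & ~d))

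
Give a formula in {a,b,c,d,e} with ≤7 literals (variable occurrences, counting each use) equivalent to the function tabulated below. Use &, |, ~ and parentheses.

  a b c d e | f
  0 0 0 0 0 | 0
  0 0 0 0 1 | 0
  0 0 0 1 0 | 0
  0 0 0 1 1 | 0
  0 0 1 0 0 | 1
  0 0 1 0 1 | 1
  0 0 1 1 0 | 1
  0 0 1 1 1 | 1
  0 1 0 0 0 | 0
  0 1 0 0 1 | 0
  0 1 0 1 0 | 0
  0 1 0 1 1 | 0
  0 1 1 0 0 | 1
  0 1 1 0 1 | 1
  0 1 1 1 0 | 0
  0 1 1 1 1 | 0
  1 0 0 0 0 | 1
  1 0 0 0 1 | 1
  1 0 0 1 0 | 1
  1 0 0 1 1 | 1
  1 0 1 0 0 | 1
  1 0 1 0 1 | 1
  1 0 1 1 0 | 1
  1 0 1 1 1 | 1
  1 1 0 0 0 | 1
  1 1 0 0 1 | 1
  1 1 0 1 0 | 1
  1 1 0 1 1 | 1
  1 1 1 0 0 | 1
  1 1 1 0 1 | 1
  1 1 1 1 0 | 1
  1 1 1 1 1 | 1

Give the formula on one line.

(((((~b & e) | ~d) | ~b) & c) | a)

  ~b = 11111111000000001111111100000000
  (~b & e) = 01010101000000000101010100000000
  ~d = 11001100110011001100110011001100
  ((~b & e) | ~d) = 11011101110011001101110111001100
  (((~b & e) | ~d) | ~b) = 11111111110011001111111111001100
  ((((~b & e) | ~d) | ~b) & c) = 00001111000011000000111100001100
  (((((~b & e) | ~d) | ~b) & c) | a) = 00001111000011001111111111111111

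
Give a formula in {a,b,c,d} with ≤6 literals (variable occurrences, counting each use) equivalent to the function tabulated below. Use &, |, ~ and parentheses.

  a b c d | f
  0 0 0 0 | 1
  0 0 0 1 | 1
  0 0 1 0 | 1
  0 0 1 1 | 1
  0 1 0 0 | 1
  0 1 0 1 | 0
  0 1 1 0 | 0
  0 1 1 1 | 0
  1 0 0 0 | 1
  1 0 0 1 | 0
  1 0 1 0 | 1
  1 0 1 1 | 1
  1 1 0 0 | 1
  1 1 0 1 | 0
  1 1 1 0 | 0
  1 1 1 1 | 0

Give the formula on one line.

  ~d = 1010101010101010
  ~c = 1100110011001100
  (~d & ~c) = 1000100010001000
  ~b = 1111000011110000
  ~a = 1111111100000000
  (~a | c) = 1111111100110011
  (~b & (~a | c)) = 1111000000110000
  ((~d & ~c) | (~b & (~a | c))) = 1111100010111000

((~d & ~c) | (~b & (~a | c)))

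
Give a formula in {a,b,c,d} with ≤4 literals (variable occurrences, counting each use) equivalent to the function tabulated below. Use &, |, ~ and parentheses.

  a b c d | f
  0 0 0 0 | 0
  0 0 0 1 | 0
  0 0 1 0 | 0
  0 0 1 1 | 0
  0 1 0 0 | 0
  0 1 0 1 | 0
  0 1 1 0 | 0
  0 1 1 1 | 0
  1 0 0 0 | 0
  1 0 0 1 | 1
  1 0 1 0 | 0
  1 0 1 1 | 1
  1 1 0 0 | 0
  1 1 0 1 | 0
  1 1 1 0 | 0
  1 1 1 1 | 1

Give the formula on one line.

  (a & d) = 0000000001010101
  ~b = 1111000011110000
  (c | ~b) = 1111001111110011
  ((a & d) & (c | ~b)) = 0000000001010001

((a & d) & (c | ~b))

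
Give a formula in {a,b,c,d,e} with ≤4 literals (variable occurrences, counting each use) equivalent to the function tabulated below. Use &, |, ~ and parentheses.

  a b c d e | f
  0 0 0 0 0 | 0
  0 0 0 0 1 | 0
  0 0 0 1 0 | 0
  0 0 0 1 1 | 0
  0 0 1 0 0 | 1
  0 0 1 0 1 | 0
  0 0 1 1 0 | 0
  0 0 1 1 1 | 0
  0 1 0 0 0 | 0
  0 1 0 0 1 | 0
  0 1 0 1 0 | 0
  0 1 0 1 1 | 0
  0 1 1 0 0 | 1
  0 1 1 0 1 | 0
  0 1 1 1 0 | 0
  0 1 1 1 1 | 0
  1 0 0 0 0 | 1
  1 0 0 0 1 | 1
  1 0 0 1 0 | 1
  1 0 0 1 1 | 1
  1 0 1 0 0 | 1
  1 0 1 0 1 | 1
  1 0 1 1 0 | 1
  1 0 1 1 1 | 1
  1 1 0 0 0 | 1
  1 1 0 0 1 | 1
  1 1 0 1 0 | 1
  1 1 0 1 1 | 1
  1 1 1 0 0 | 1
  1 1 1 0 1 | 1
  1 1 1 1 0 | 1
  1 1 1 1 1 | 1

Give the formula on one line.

((c & (~d & ~e)) | a)

  ~d = 11001100110011001100110011001100
  ~e = 10101010101010101010101010101010
  (~d & ~e) = 10001000100010001000100010001000
  (c & (~d & ~e)) = 00001000000010000000100000001000
  ((c & (~d & ~e)) | a) = 00001000000010001111111111111111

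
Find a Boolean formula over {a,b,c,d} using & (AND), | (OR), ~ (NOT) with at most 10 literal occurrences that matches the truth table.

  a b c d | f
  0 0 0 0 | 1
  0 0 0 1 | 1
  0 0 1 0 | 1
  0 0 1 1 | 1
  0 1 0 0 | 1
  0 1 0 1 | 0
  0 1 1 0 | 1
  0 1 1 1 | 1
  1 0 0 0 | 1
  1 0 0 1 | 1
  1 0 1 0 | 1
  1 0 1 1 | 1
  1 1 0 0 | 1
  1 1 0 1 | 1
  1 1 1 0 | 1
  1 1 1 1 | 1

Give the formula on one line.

((~b & (~a | b)) | ((c | (b & ~d)) | (~d | a)))

  ~b = 1111000011110000
  ~a = 1111111100000000
  (~a | b) = 1111111100001111
  (~b & (~a | b)) = 1111000000000000
  ~d = 1010101010101010
  (b & ~d) = 0000101000001010
  (c | (b & ~d)) = 0011101100111011
  (~d | a) = 1010101011111111
  ((c | (b & ~d)) | (~d | a)) = 1011101111111111
  ((~b & (~a | b)) | ((c | (b & ~d)) | (~d | a))) = 1111101111111111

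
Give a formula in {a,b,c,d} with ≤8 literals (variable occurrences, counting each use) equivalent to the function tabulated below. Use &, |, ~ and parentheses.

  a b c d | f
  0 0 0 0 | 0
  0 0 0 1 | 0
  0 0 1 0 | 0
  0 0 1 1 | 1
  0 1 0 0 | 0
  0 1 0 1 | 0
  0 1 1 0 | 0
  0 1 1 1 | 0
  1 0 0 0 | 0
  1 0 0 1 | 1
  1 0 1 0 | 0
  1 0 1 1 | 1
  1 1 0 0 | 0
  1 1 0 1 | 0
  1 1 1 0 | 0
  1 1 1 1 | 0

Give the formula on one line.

((a | ((c | b) & (d & ~a))) & (~b & d))

  (c | b) = 0011111100111111
  ~a = 1111111100000000
  (d & ~a) = 0101010100000000
  ((c | b) & (d & ~a)) = 0001010100000000
  (a | ((c | b) & (d & ~a))) = 0001010111111111
  ~b = 1111000011110000
  (~b & d) = 0101000001010000
  ((a | ((c | b) & (d & ~a))) & (~b & d)) = 0001000001010000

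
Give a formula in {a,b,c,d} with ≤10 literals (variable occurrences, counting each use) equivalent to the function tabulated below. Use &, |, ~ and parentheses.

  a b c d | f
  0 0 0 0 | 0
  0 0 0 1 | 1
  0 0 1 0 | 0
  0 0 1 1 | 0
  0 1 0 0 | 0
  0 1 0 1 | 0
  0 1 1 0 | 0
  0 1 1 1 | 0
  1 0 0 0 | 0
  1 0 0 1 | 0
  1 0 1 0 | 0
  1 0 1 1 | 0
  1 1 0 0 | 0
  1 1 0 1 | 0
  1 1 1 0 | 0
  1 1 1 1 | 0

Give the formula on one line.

((~a & ((d | (c & a)) & ~b)) & ((~a | c) & (b | ~c)))

  ~a = 1111111100000000
  (c & a) = 0000000000110011
  (d | (c & a)) = 0101010101110111
  ~b = 1111000011110000
  ((d | (c & a)) & ~b) = 0101000001110000
  (~a & ((d | (c & a)) & ~b)) = 0101000000000000
  (~a | c) = 1111111100110011
  ~c = 1100110011001100
  (b | ~c) = 1100111111001111
  ((~a | c) & (b | ~c)) = 1100111100000011
  ((~a & ((d | (c & a)) & ~b)) & ((~a | c) & (b | ~c))) = 0100000000000000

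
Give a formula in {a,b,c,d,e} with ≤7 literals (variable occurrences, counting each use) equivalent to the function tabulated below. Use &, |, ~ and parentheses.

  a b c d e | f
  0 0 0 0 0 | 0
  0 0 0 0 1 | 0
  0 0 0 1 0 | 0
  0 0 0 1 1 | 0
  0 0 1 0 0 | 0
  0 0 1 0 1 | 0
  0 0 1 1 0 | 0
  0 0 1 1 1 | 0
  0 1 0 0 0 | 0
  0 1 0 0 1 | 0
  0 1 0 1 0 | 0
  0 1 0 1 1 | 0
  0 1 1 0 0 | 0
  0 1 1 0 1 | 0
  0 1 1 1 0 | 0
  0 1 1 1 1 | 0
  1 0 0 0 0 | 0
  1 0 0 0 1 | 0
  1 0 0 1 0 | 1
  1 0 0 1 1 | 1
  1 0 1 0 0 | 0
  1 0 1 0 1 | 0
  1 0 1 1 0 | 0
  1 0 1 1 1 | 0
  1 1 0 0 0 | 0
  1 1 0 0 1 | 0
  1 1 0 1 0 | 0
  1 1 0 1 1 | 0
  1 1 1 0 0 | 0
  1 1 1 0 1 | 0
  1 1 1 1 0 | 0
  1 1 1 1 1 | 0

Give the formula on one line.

  ~b = 11111111000000001111111100000000
  ~c = 11110000111100001111000011110000
  (~c & a) = 00000000000000001111000011110000
  ((~c & a) & d) = 00000000000000000011000000110000
  (b | ((~c & a) & d)) = 00000000111111110011000011111111
  (~b & (b | ((~c & a) & d))) = 00000000000000000011000000000000

(~b & (b | ((~c & a) & d)))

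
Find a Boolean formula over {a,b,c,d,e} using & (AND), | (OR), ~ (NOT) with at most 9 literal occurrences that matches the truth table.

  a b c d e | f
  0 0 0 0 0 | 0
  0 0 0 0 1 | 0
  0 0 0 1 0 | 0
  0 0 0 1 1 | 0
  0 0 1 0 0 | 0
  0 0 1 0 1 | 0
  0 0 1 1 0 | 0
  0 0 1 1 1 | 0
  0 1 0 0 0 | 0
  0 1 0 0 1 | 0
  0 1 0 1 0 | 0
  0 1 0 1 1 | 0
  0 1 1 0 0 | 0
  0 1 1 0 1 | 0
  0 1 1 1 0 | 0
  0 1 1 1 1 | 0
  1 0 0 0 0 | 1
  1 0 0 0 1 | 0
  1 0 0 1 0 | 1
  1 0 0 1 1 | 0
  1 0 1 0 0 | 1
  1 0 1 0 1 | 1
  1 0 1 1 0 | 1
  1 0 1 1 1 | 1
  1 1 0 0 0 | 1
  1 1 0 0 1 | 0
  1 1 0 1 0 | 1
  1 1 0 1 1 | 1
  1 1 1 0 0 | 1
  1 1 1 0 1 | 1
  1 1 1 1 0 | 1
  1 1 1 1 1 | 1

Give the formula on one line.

(a & ((((~e | d) & a) & ((b & ~c) | ~e)) | c))

  ~e = 10101010101010101010101010101010
  (~e | d) = 10111011101110111011101110111011
  ((~e | d) & a) = 00000000000000001011101110111011
  ~c = 11110000111100001111000011110000
  (b & ~c) = 00000000111100000000000011110000
  ((b & ~c) | ~e) = 10101010111110101010101011111010
  (((~e | d) & a) & ((b & ~c) | ~e)) = 00000000000000001010101010111010
  ((((~e | d) & a) & ((b & ~c) | ~e)) | c) = 00001111000011111010111110111111
  (a & ((((~e | d) & a) & ((b & ~c) | ~e)) | c)) = 00000000000000001010111110111111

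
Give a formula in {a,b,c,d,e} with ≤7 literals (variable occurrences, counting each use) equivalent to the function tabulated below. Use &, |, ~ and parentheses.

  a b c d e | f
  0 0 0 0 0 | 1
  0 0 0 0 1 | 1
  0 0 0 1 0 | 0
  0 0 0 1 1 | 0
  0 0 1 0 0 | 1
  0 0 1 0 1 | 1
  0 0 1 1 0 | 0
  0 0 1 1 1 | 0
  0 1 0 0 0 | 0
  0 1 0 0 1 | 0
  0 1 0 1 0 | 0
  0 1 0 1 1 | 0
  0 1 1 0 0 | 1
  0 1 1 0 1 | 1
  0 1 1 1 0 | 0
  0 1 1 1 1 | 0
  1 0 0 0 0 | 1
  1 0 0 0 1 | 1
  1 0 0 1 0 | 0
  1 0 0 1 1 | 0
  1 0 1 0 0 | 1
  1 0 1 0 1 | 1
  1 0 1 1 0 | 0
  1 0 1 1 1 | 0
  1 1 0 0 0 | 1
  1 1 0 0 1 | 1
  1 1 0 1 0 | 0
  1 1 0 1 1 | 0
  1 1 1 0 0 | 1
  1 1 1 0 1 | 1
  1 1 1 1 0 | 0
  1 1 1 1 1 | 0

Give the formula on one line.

(~d & (a | (~b | c)))

  ~d = 11001100110011001100110011001100
  ~b = 11111111000000001111111100000000
  (~b | c) = 11111111000011111111111100001111
  (a | (~b | c)) = 11111111000011111111111111111111
  (~d & (a | (~b | c))) = 11001100000011001100110011001100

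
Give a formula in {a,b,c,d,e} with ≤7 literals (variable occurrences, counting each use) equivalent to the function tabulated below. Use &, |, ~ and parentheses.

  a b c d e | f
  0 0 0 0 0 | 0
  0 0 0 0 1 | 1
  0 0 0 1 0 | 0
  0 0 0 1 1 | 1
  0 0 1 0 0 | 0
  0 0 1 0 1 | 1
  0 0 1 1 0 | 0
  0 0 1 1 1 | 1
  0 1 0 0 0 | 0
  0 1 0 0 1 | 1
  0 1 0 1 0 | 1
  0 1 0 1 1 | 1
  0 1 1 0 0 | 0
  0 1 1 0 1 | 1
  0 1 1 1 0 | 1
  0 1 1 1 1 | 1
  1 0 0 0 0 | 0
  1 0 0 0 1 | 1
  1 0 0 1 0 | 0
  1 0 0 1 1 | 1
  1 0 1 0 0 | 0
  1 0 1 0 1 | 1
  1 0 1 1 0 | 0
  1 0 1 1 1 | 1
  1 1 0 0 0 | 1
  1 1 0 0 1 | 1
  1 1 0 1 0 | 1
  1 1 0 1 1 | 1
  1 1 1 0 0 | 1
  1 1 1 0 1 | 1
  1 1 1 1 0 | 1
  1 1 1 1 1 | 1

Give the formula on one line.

(e | ((a | d) & b))

  (a | d) = 00110011001100111111111111111111
  ((a | d) & b) = 00000000001100110000000011111111
  (e | ((a | d) & b)) = 01010101011101110101010111111111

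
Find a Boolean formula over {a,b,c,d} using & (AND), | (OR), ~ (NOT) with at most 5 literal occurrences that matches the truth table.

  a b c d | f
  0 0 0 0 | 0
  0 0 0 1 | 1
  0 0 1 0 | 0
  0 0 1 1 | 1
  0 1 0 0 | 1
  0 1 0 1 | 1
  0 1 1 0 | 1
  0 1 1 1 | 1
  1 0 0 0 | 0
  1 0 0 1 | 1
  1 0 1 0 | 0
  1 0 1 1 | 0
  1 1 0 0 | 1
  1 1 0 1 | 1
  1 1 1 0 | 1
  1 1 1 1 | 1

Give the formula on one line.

(b | (d & (~a | ~c)))

  ~a = 1111111100000000
  ~c = 1100110011001100
  (~a | ~c) = 1111111111001100
  (d & (~a | ~c)) = 0101010101000100
  (b | (d & (~a | ~c))) = 0101111101001111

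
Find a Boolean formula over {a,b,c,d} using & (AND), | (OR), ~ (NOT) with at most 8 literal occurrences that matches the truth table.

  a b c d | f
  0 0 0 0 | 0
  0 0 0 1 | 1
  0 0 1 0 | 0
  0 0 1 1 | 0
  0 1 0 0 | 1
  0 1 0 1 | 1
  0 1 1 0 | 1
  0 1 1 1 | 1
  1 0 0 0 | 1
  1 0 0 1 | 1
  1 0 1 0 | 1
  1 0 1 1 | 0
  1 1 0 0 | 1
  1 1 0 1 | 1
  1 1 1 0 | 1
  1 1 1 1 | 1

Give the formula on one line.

  ~c = 1100110011001100
  (d & ~c) = 0100010001000100
  ~d = 1010101010101010
  (a | b) = 0000111111111111
  (~d & (a | b)) = 0000101010101010
  (b | (~d & (a | b))) = 0000111110101111
  ((d & ~c) | (b | (~d & (a | b)))) = 0100111111101111

((d & ~c) | (b | (~d & (a | b))))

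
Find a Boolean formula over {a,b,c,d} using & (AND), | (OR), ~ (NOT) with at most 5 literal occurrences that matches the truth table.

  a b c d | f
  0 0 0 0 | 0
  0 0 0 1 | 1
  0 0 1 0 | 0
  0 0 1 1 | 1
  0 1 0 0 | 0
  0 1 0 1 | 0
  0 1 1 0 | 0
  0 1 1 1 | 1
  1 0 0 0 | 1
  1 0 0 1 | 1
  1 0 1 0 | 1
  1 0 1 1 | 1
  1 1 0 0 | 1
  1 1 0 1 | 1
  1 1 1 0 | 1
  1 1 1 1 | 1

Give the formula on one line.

(a | ((c | (a | ~b)) & d))

  ~b = 1111000011110000
  (a | ~b) = 1111000011111111
  (c | (a | ~b)) = 1111001111111111
  ((c | (a | ~b)) & d) = 0101000101010101
  (a | ((c | (a | ~b)) & d)) = 0101000111111111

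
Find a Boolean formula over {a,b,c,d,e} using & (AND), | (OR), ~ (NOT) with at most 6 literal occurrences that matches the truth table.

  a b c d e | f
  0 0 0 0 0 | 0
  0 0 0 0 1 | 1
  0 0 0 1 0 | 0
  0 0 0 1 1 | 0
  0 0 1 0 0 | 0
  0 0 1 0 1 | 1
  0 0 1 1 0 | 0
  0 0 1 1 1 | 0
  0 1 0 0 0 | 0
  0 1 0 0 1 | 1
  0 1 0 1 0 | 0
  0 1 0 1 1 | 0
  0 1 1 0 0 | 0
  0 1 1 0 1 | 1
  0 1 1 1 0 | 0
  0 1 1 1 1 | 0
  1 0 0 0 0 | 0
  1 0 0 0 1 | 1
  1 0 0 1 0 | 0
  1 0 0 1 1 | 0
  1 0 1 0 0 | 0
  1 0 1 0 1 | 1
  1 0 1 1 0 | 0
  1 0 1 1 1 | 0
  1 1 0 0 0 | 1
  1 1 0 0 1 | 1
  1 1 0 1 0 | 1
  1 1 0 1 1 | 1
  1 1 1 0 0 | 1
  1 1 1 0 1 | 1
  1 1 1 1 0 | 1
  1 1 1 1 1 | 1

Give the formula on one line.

  ~d = 11001100110011001100110011001100
  (e & ~d) = 01000100010001000100010001000100
  (a & b) = 00000000000000000000000011111111
  ((e & ~d) | (a & b)) = 01000100010001000100010011111111

((e & ~d) | (a & b))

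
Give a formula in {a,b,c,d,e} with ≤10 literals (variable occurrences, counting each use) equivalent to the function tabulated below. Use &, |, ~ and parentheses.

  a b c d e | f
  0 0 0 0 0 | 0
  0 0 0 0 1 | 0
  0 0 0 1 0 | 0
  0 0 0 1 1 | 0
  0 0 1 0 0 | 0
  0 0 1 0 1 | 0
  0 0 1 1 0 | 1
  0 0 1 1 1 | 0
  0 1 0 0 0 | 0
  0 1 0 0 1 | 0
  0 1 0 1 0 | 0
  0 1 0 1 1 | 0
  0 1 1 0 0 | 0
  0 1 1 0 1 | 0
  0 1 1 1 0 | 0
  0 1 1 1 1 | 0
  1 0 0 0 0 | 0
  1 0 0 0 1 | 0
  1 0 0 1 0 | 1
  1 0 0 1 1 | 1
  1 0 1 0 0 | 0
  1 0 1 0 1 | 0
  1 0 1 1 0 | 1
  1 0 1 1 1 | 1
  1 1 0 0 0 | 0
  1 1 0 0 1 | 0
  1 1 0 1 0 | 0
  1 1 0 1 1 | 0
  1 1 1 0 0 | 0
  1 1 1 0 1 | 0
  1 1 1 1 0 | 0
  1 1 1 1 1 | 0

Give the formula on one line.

  ~b = 11111111000000001111111100000000
  (a & ~b) = 00000000000000001111111100000000
  ~e = 10101010101010101010101010101010
  (~e & c) = 00001010000010100000101000001010
  ((~e & c) & ~b) = 00001010000000000000101000000000
  ~d = 11001100110011001100110011001100
  (((~e & c) & ~b) | ~d) = 11001110110011001100111011001100
  ((a & ~b) | (((~e & c) & ~b) | ~d)) = 11001110110011001111111111001100
  (d & ((a & ~b) | (((~e & c) & ~b) | ~d))) = 00000010000000000011001100000000

(d & ((a & ~b) | (((~e & c) & ~b) | ~d)))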